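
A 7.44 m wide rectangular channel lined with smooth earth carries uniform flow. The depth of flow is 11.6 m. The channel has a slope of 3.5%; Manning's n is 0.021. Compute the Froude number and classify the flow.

supercritical

Flow area A = b·y = 7.44 × 11.6 = 86.3 m². Wetted perimeter P = b + 2y = 7.44 + 2×11.6 = 30.64 m.
Hydraulic radius R = A/P = 86.3/30.64 = 2.817 m.
V = (1/n) R^(2/3) √S = (1/0.021) × 2.817^(2/3) × √0.035 = 17.77 m/s. Hydraulic depth D_h = A/T = 86.3/7.44 = 11.6 m.
Froude number Fr = V/√(g·D_h) = 17.77/√(9.81×11.6) = 1.67, which is greater than 1, so the flow is supercritical.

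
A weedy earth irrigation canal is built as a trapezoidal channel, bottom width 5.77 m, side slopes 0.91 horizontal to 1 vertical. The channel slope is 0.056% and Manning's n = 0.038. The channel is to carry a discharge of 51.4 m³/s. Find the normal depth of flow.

Manning's equation rearranged: A R^(2/3) = nQ / (1·√S) = 0.038 × 51.4 / (√0.00056) = 82.54.
Try y = 3.36 m: A R^(2/3) = 47.03 — short.
Try y = 5.05 m: A R^(2/3) = 101.4 — over.
Try y = 4.54 m: A R^(2/3) = 82.6 — ≈ 82.54.

y_n = 4.54 m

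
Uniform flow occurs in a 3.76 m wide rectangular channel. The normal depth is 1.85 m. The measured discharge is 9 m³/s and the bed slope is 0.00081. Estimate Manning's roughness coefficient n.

Flow area A = b·y = 3.76 × 1.85 = 6.956 m². Wetted perimeter P = b + 2y = 3.76 + 2×1.85 = 7.46 m.
Hydraulic radius R = A/P = 6.956/7.46 = 0.9324 m.
Rearranging Manning's equation: n = (1/Q) A R^(2/3) S^(1/2) = (1/9) × 6.956 × 0.9324^(2/3) × √0.00081 = 0.021.

n = 0.021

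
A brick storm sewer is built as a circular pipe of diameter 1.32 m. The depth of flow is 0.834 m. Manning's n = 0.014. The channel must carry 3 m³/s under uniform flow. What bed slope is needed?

S = 0.00784

For a circular section of diameter D = 1.32 m at depth y = 0.834 m, the central angle is θ = 2 arccos(1 − 2y/D) = 3.675 rad. Then A = (D²/8)(θ − sin θ) = 0.9112 m² and P = Dθ/2 = 2.426 m.
Hydraulic radius R = A/P = 0.9112/2.426 = 0.3757 m.
From Manning's equation, S = [nQ / (1 A R^(2/3))]² = [0.014 × 3 / (1 × 0.9112 × 0.3757^(2/3))]² = 0.00784.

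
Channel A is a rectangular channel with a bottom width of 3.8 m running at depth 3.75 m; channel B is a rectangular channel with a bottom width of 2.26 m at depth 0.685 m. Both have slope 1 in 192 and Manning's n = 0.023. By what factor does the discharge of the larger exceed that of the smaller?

Channel A: Flow area A = b·y = 3.8 × 3.75 = 14.25 m². Wetted perimeter P = b + 2y = 3.8 + 2×3.75 = 11.3 m. Hydraulic radius R = A/P = 14.25/11.3 = 1.261 m. Q_A = (1/0.023)·14.25·1.261^(2/3)·√0.005208 = 52.19 m³/s.
Channel B: Flow area A = b·y = 2.26 × 0.685 = 1.548 m². Wetted perimeter P = b + 2y = 2.26 + 2×0.685 = 3.63 m. Hydraulic radius R = A/P = 1.548/3.63 = 0.4265 m. Q_B = (1/0.023)·1.548·0.4265^(2/3)·√0.005208 = 2.752 m³/s.
The larger discharge is 52.19 m³/s and the smaller is 2.752 m³/s; the ratio is 19.

19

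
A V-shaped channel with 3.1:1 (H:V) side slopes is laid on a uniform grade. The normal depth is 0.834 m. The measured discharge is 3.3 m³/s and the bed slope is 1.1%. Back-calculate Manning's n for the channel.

For a triangular section with side slope z = 3.1: A = zy² = 3.1×0.834² = 2.156 m²; P = 2y√(1+z²) = 2×0.834×3.257 = 5.433 m.
Hydraulic radius R = A/P = 2.156/5.433 = 0.3969 m.
Rearranging Manning's equation: n = (1/Q) A R^(2/3) S^(1/2) = (1/3.3) × 2.156 × 0.3969^(2/3) × √0.011 = 0.037.

n = 0.037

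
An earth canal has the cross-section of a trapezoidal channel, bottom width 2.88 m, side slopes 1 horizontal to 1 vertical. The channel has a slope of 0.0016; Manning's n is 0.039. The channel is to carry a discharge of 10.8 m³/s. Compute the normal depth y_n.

y_n = 1.99 m

Manning's equation rearranged: A R^(2/3) = nQ / (1·√S) = 0.039 × 10.8 / (√0.0016) = 10.53.
At y = 2.29 m: A R^(2/3) = 13.85 — too large.
At y = 1.41 m: A R^(2/3) = 5.558 — too small.
At y = 1.99 m: A R^(2/3) = 10.57 — close enough.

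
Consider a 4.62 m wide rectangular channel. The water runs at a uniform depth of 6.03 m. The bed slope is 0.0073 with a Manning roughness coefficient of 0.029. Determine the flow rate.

Flow area A = b·y = 4.62 × 6.03 = 27.86 m². Wetted perimeter P = b + 2y = 4.62 + 2×6.03 = 16.68 m.
Hydraulic radius R = A/P = 27.86/16.68 = 1.67 m.
Manning's equation: Q = (1/n) A R^(2/3) S^(1/2) = (1/0.029) × 27.86 × 1.67^(2/3) × 0.0073^(1/2) = 116 m³/s.

Q = 116 m³/s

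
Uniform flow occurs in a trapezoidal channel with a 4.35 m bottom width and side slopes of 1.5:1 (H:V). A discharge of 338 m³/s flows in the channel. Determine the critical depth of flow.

At critical depth, Q² T / (g A³) = 1, i.e. A³/T = Q²/g = 338²/9.81 = 11650.
Trying y = 5.89 m: A³/T = 21270 — over.
Trying y = 3.87 m: A³/T = 3803 — short.
Trying y = 5.1 m: A³/T = 11670 — ≈ 11650.

y_c = 5.1 m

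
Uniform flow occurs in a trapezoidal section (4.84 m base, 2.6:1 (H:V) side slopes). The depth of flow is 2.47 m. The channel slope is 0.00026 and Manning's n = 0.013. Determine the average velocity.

With bottom width b = 4.84 m and side slope z = 2.6: A = (b + zy)y = (4.84 + 2.6×2.47)×2.47 = 27.82 m²; P = b + 2y√(1+z²) = 4.84 + 2×2.47×2.786 = 18.6 m.
Hydraulic radius R = A/P = 27.82/18.6 = 1.495 m.
From Manning's equation, V = (1/n) R^(2/3) S^(1/2) = (1/0.013) × 1.495^(2/3) × 0.00026^(1/2) = 1.62 m/s.

V = 1.62 m/s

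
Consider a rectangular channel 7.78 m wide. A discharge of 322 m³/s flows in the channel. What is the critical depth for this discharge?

y_c = 5.59 m

For a rectangular channel, critical depth y_c = (q²/g)^(1/3) where q = Q/b = 322/7.78 = 41.39 m²/s.
So y_c = (41.39²/9.81)^(1/3) = 5.59 m.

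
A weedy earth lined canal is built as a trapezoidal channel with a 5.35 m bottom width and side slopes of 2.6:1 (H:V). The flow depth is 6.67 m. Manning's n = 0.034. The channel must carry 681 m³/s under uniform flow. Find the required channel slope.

With bottom width b = 5.35 m and side slope z = 2.6: A = (b + zy)y = (5.35 + 2.6×6.67)×6.67 = 151.4 m²; P = b + 2y√(1+z²) = 5.35 + 2×6.67×2.786 = 42.51 m.
Hydraulic radius R = A/P = 151.4/42.51 = 3.56 m.
From Manning's equation, S = [nQ / (1 A R^(2/3))]² = [0.034 × 681 / (1 × 151.4 × 3.56^(2/3))]² = 0.0043.

S = 0.0043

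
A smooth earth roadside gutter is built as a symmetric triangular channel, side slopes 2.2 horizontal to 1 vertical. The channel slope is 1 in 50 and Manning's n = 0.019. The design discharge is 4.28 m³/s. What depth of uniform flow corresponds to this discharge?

Manning's equation rearranged: A R^(2/3) = nQ / (1·√S) = 0.019 × 4.28 / (√0.02) = 0.575.
At y = 0.506 m: A R^(2/3) = 0.2116 — low.
At y = 0.836 m: A R^(2/3) = 0.8074 — high.
At y = 0.736 m: A R^(2/3) = 0.5748 — close enough.

y_n = 0.736 m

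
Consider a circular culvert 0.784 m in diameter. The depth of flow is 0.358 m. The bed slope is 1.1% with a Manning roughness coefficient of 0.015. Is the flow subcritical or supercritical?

supercritical

For a circular section of diameter D = 0.784 m at depth y = 0.358 m, the central angle is θ = 2 arccos(1 − 2y/D) = 2.968 rad. Then A = (D²/8)(θ − sin θ) = 0.2148 m² and P = Dθ/2 = 1.163 m.
Hydraulic radius R = A/P = 0.2148/1.163 = 0.1846 m.
V = (1/n) R^(2/3) √S = (1/0.015) × 0.1846^(2/3) × √0.011 = 2.267 m/s. Hydraulic depth D_h = A/T = 0.2148/0.781 = 0.275 m.
Froude number Fr = V/√(g·D_h) = 2.267/√(9.81×0.275) = 1.38, which is greater than 1, so the flow is supercritical.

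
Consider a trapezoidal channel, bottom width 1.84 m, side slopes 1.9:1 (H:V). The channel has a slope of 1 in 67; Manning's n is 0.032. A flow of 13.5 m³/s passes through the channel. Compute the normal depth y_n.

Manning's equation rearranged: A R^(2/3) = nQ / (1·√S) = 0.032 × 13.5 / (√0.01493) = 3.536.
Try y = 0.943 m: A R^(2/3) = 2.386 — too small.
Try y = 1.14 m: A R^(2/3) = 3.525 — ≈ 3.536.

y_n = 1.14 m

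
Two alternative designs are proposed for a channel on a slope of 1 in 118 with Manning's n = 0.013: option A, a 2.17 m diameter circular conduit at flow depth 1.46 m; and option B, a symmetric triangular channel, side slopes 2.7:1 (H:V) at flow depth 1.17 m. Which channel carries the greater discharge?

channel B

Channel A: For a circular section of diameter D = 2.17 m at depth y = 1.46 m, the central angle is θ = 2 arccos(1 − 2y/D) = 3.847 rad. Then A = (D²/8)(θ − sin θ) = 2.646 m² and P = Dθ/2 = 4.174 m. Hydraulic radius R = A/P = 2.646/4.174 = 0.634 m. Q_A = (1/0.013)·2.646·0.634^(2/3)·√0.008475 = 13.83 m³/s.
Channel B: For a triangular section with side slope z = 2.7: A = zy² = 2.7×1.17² = 3.696 m²; P = 2y√(1+z²) = 2×1.17×2.879 = 6.737 m. Hydraulic radius R = A/P = 3.696/6.737 = 0.5486 m. Q_B = (1/0.013)·3.696·0.5486^(2/3)·√0.008475 = 17.54 m³/s.
Q_A = 13.83 m³/s vs Q_B = 17.54 m³/s, so channel B carries more.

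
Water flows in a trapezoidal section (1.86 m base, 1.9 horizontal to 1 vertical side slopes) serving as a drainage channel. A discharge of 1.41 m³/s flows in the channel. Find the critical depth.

y_c = 0.343 m

At critical depth, Q² T / (g A³) = 1, i.e. A³/T = Q²/g = 1.41²/9.81 = 0.2027.
Trying y = 0.431 m: A³/T = 0.4401 — too large.
Trying y = 0.343 m: A³/T = 0.2021 — matches.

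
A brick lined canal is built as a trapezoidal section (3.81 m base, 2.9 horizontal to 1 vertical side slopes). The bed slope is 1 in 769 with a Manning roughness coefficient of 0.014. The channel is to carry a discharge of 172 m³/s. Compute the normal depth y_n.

y_n = 3.31 m

Manning's equation rearranged: A R^(2/3) = nQ / (1·√S) = 0.014 × 172 / (√0.0013) = 66.78.
Trying y = 4.02 m: A R^(2/3) = 104.7 — high.
Trying y = 3.31 m: A R^(2/3) = 66.65 — close enough.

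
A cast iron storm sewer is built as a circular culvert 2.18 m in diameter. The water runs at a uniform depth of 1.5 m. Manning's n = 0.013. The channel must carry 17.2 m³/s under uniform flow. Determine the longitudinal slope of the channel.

For a circular section of diameter D = 2.18 m at depth y = 1.5 m, the central angle is θ = 2 arccos(1 − 2y/D) = 3.913 rad. Then A = (D²/8)(θ − sin θ) = 2.739 m² and P = Dθ/2 = 4.265 m.
Hydraulic radius R = A/P = 2.739/4.265 = 0.6421 m.
From Manning's equation, S = [nQ / (1 A R^(2/3))]² = [0.013 × 17.2 / (1 × 2.739 × 0.6421^(2/3))]² = 0.012.

S = 0.012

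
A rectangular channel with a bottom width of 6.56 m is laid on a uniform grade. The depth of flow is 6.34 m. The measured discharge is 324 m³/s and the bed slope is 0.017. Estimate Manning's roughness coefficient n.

n = 0.028

Flow area A = b·y = 6.56 × 6.34 = 41.59 m². Wetted perimeter P = b + 2y = 6.56 + 2×6.34 = 19.24 m.
Hydraulic radius R = A/P = 41.59/19.24 = 2.162 m.
Rearranging Manning's equation: n = (1/Q) A R^(2/3) S^(1/2) = (1/324) × 41.59 × 2.162^(2/3) × √0.017 = 0.028.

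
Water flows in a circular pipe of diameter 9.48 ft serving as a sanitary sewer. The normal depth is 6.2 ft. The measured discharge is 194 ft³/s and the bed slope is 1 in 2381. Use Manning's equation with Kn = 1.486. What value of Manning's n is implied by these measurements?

For a circular section of diameter D = 9.48 ft at depth y = 6.2 ft, the central angle is θ = 2 arccos(1 − 2y/D) = 3.768 rad. Then A = (D²/8)(θ − sin θ) = 48.91 ft² and P = Dθ/2 = 17.86 ft.
Hydraulic radius R = A/P = 48.91/17.86 = 2.739 ft.
Rearranging Manning's equation: n = (1.486/Q) A R^(2/3) S^(1/2) = (1.486/194) × 48.91 × 2.739^(2/3) × √0.00042 = 0.015.

n = 0.015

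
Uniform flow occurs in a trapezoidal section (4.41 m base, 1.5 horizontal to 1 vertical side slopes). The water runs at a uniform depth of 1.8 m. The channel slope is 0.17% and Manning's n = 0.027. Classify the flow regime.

With bottom width b = 4.41 m and side slope z = 1.5: A = (b + zy)y = (4.41 + 1.5×1.8)×1.8 = 12.8 m²; P = b + 2y√(1+z²) = 4.41 + 2×1.8×1.803 = 10.9 m.
Hydraulic radius R = A/P = 12.8/10.9 = 1.174 m.
V = (1/n) R^(2/3) √S = (1/0.027) × 1.174^(2/3) × √0.0017 = 1.7 m/s. Hydraulic depth D_h = A/T = 12.8/9.81 = 1.305 m.
Froude number Fr = V/√(g·D_h) = 1.7/√(9.81×1.305) = 0.475, which is less than 1, so the flow is subcritical.

subcritical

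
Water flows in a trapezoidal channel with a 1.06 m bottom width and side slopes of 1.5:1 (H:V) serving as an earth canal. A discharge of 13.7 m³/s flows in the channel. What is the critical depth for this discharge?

y_c = 1.45 m

At critical depth, Q² T / (g A³) = 1, i.e. A³/T = Q²/g = 13.7²/9.81 = 19.13.
At y = 1.3 m: A³/T = 12.08 — short.
At y = 1.45 m: A³/T = 19.08 — ≈ 19.13.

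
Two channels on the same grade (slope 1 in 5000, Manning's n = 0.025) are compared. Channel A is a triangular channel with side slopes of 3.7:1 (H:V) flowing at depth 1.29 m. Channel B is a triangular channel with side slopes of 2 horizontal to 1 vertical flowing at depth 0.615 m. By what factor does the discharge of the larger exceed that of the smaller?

14

Channel A: For a triangular section with side slope z = 3.7: A = zy² = 3.7×1.29² = 6.157 m²; P = 2y√(1+z²) = 2×1.29×3.833 = 9.889 m. Hydraulic radius R = A/P = 6.157/9.889 = 0.6227 m. Q_A = (1/0.025)·6.157·0.6227^(2/3)·√0.0002 = 2.54 m³/s.
Channel B: For a triangular section with side slope z = 2: A = zy² = 2×0.615² = 0.7564 m²; P = 2y√(1+z²) = 2×0.615×2.236 = 2.75 m. Hydraulic radius R = A/P = 0.7564/2.75 = 0.275 m. Q_B = (1/0.025)·0.7564·0.275^(2/3)·√0.0002 = 0.181 m³/s.
The larger discharge is 2.54 m³/s and the smaller is 0.181 m³/s; the ratio is 14.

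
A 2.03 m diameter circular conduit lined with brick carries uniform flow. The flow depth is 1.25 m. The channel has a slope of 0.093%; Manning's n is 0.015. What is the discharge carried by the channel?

Q = 2.93 m³/s

For a circular section of diameter D = 2.03 m at depth y = 1.25 m, the central angle is θ = 2 arccos(1 − 2y/D) = 3.609 rad. Then A = (D²/8)(θ − sin θ) = 2.091 m² and P = Dθ/2 = 3.663 m.
Hydraulic radius R = A/P = 2.091/3.663 = 0.5708 m.
Manning's equation: Q = (1/n) A R^(2/3) S^(1/2) = (1/0.015) × 2.091 × 0.5708^(2/3) × 0.00093^(1/2) = 2.93 m³/s.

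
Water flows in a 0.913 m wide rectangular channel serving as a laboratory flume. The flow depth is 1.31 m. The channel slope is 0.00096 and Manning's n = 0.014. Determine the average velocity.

Flow area A = b·y = 0.913 × 1.31 = 1.196 m². Wetted perimeter P = b + 2y = 0.913 + 2×1.31 = 3.533 m.
Hydraulic radius R = A/P = 1.196/3.533 = 0.3385 m.
From Manning's equation, V = (1/n) R^(2/3) S^(1/2) = (1/0.014) × 0.3385^(2/3) × 0.00096^(1/2) = 1.07 m/s.

V = 1.07 m/s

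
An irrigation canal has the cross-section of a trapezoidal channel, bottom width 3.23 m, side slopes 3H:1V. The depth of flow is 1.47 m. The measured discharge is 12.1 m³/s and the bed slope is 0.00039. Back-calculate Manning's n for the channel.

With bottom width b = 3.23 m and side slope z = 3: A = (b + zy)y = (3.23 + 3×1.47)×1.47 = 11.23 m²; P = b + 2y√(1+z²) = 3.23 + 2×1.47×3.162 = 12.53 m.
Hydraulic radius R = A/P = 11.23/12.53 = 0.8965 m.
Rearranging Manning's equation: n = (1/Q) A R^(2/3) S^(1/2) = (1/12.1) × 11.23 × 0.8965^(2/3) × √0.00039 = 0.017.

n = 0.017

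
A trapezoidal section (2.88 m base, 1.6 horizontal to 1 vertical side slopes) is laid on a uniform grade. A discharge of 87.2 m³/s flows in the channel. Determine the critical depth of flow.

At critical depth, Q² T / (g A³) = 1, i.e. A³/T = Q²/g = 87.2²/9.81 = 775.1.
Try y = 2.06 m: A³/T = 217.4 — low.
Try y = 3.25 m: A³/T = 1364 — high.
Try y = 2.83 m: A³/T = 772 — close enough.

y_c = 2.83 m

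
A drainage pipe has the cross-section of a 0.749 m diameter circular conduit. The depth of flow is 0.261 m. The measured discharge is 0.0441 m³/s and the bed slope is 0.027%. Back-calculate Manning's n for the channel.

For a circular section of diameter D = 0.749 m at depth y = 0.261 m, the central angle is θ = 2 arccos(1 − 2y/D) = 2.526 rad. Then A = (D²/8)(θ − sin θ) = 0.1366 m² and P = Dθ/2 = 0.9459 m.
Hydraulic radius R = A/P = 0.1366/0.9459 = 0.1444 m.
Rearranging Manning's equation: n = (1/Q) A R^(2/3) S^(1/2) = (1/0.0441) × 0.1366 × 0.1444^(2/3) × √0.00027 = 0.014.

n = 0.014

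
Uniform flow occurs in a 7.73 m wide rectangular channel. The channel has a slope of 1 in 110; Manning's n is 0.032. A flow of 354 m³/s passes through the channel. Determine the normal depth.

Manning's equation rearranged: A R^(2/3) = nQ / (1·√S) = 0.032 × 354 / (√0.009091) = 118.8.
Try y = 9.9 m: A R^(2/3) = 151.3 — too large.
Try y = 8.1 m: A R^(2/3) = 118.9 — matches.

y_n = 8.1 m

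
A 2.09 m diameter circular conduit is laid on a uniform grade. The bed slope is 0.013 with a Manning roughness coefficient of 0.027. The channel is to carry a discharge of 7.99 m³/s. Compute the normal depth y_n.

y_n = 1.48 m

Manning's equation rearranged: A R^(2/3) = nQ / (1·√S) = 0.027 × 7.99 / (√0.013) = 1.892.
Trying y = 1.32 m: A R^(2/3) = 1.615 — low.
Trying y = 1.79 m: A R^(2/3) = 2.306 — high.
Trying y = 1.48 m: A R^(2/3) = 1.891 — ≈ 1.892.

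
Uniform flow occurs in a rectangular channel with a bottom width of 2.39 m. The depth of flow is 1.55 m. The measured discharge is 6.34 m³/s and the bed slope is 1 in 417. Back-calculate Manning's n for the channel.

n = 0.022

Flow area A = b·y = 2.39 × 1.55 = 3.705 m². Wetted perimeter P = b + 2y = 2.39 + 2×1.55 = 5.49 m.
Hydraulic radius R = A/P = 3.705/5.49 = 0.6748 m.
Rearranging Manning's equation: n = (1/Q) A R^(2/3) S^(1/2) = (1/6.34) × 3.705 × 0.6748^(2/3) × √0.002398 = 0.022.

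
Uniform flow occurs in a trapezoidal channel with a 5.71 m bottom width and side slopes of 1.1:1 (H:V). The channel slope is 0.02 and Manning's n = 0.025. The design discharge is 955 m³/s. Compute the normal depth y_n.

Manning's equation rearranged: A R^(2/3) = nQ / (1·√S) = 0.025 × 955 / (√0.02) = 168.8.
At y = 6.8 m: A R^(2/3) = 205.2 — over.
At y = 5.15 m: A R^(2/3) = 116 — short.
At y = 6.19 m: A R^(2/3) = 168.8 — matches.

y_n = 6.19 m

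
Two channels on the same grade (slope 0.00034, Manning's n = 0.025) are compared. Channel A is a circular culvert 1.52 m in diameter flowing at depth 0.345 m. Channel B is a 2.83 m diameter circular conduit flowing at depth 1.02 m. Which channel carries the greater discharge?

Channel A: For a circular section of diameter D = 1.52 m at depth y = 0.345 m, the central angle is θ = 2 arccos(1 − 2y/D) = 1.986 rad. Then A = (D²/8)(θ − sin θ) = 0.3094 m² and P = Dθ/2 = 1.51 m. Hydraulic radius R = A/P = 0.3094/1.51 = 0.205 m. Q_A = (1/0.025)·0.3094·0.205^(2/3)·√0.00034 = 0.07934 m³/s.
Channel B: For a circular section of diameter D = 2.83 m at depth y = 1.02 m, the central angle is θ = 2 arccos(1 − 2y/D) = 2.576 rad. Then A = (D²/8)(θ − sin θ) = 2.042 m² and P = Dθ/2 = 3.645 m. Hydraulic radius R = A/P = 2.042/3.645 = 0.5602 m. Q_B = (1/0.025)·2.042·0.5602^(2/3)·√0.00034 = 1.024 m³/s.
Q_A = 0.07934 m³/s vs Q_B = 1.024 m³/s, so channel B carries more.

channel B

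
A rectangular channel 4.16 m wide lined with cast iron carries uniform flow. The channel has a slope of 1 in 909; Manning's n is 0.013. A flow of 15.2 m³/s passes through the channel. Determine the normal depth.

Manning's equation rearranged: A R^(2/3) = nQ / (1·√S) = 0.013 × 15.2 / (√0.0011) = 5.958.
At y = 1.93 m: A R^(2/3) = 8.035 — over.
At y = 1.17 m: A R^(2/3) = 4.013 — short.
At y = 1.55 m: A R^(2/3) = 5.958 — matches.

y_n = 1.55 m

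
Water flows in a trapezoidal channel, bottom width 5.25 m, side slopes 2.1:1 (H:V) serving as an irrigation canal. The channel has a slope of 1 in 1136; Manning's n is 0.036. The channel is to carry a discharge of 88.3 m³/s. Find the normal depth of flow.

y_n = 4.23 m

Manning's equation rearranged: A R^(2/3) = nQ / (1·√S) = 0.036 × 88.3 / (√0.0008803) = 107.1.
Try y = 3.23 m: A R^(2/3) = 59.98 — low.
Try y = 4.23 m: A R^(2/3) = 107.1 — ≈ 107.1.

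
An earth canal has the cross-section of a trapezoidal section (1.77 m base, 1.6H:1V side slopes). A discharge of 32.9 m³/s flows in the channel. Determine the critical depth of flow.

y_c = 1.96 m

At critical depth, Q² T / (g A³) = 1, i.e. A³/T = Q²/g = 32.9²/9.81 = 110.3.
Trying y = 1.42 m: A³/T = 29.95 — too small.
Trying y = 2.37 m: A³/T = 244.9 — too large.
Trying y = 1.96 m: A³/T = 110.6 — close enough.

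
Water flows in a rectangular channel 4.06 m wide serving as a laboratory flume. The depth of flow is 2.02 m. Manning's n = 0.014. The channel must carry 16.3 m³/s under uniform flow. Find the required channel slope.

S = 0.000762

Flow area A = b·y = 4.06 × 2.02 = 8.201 m². Wetted perimeter P = b + 2y = 4.06 + 2×2.02 = 8.1 m.
Hydraulic radius R = A/P = 8.201/8.1 = 1.012 m.
From Manning's equation, S = [nQ / (1 A R^(2/3))]² = [0.014 × 16.3 / (1 × 8.201 × 1.012^(2/3))]² = 0.000762.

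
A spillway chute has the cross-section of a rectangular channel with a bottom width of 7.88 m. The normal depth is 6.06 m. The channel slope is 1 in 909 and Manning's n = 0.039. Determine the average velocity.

V = 1.52 m/s

Flow area A = b·y = 7.88 × 6.06 = 47.75 m². Wetted perimeter P = b + 2y = 7.88 + 2×6.06 = 20 m.
Hydraulic radius R = A/P = 47.75/20 = 2.388 m.
From Manning's equation, V = (1/n) R^(2/3) S^(1/2) = (1/0.039) × 2.388^(2/3) × 0.0011^(1/2) = 1.52 m/s.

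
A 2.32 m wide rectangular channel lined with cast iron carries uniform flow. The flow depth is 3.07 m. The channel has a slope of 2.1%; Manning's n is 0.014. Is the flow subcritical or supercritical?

supercritical

Flow area A = b·y = 2.32 × 3.07 = 7.122 m². Wetted perimeter P = b + 2y = 2.32 + 2×3.07 = 8.46 m.
Hydraulic radius R = A/P = 7.122/8.46 = 0.8419 m.
V = (1/n) R^(2/3) √S = (1/0.014) × 0.8419^(2/3) × √0.021 = 9.229 m/s. Hydraulic depth D_h = A/T = 7.122/2.32 = 3.07 m.
Froude number Fr = V/√(g·D_h) = 9.229/√(9.81×3.07) = 1.68, which is greater than 1, so the flow is supercritical.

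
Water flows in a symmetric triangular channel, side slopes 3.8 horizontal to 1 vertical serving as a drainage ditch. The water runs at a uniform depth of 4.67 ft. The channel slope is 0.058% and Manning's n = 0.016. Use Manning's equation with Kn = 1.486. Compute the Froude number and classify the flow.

For a triangular section with side slope z = 3.8: A = zy² = 3.8×4.67² = 82.87 ft²; P = 2y√(1+z²) = 2×4.67×3.929 = 36.7 ft.
Hydraulic radius R = A/P = 82.87/36.7 = 2.258 ft.
V = (1.486/n) R^(2/3) √S = (1.486/0.016) × 2.258^(2/3) × √0.00058 = 3.85 ft/s. Hydraulic depth D_h = A/T = 82.87/35.49 = 2.335 ft.
Froude number Fr = V/√(g·D_h) = 3.85/√(32.2×2.335) = 0.444, which is less than 1, so the flow is subcritical.

subcritical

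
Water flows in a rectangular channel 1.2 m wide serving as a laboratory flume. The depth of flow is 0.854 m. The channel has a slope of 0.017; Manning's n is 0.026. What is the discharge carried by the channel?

Q = 2.56 m³/s

Flow area A = b·y = 1.2 × 0.854 = 1.025 m². Wetted perimeter P = b + 2y = 1.2 + 2×0.854 = 2.908 m.
Hydraulic radius R = A/P = 1.025/2.908 = 0.3524 m.
Manning's equation: Q = (1/n) A R^(2/3) S^(1/2) = (1/0.026) × 1.025 × 0.3524^(2/3) × 0.017^(1/2) = 2.56 m³/s.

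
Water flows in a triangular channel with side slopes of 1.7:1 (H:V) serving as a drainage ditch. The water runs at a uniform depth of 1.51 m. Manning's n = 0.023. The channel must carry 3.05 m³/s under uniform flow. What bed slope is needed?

For a triangular section with side slope z = 1.7: A = zy² = 1.7×1.51² = 3.876 m²; P = 2y√(1+z²) = 2×1.51×1.972 = 5.956 m.
Hydraulic radius R = A/P = 3.876/5.956 = 0.6508 m.
From Manning's equation, S = [nQ / (1 A R^(2/3))]² = [0.023 × 3.05 / (1 × 3.876 × 0.6508^(2/3))]² = 0.000581.

S = 0.000581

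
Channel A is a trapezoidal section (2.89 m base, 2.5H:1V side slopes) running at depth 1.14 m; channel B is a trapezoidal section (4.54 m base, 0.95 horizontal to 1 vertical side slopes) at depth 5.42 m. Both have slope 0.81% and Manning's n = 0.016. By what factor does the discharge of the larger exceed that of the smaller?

Channel A: With bottom width b = 2.89 m and side slope z = 2.5: A = (b + zy)y = (2.89 + 2.5×1.14)×1.14 = 6.544 m²; P = b + 2y√(1+z²) = 2.89 + 2×1.14×2.693 = 9.029 m. Hydraulic radius R = A/P = 6.544/9.029 = 0.7247 m. Q_A = (1/0.016)·6.544·0.7247^(2/3)·√0.0081 = 29.7 m³/s.
Channel B: With bottom width b = 4.54 m and side slope z = 0.95: A = (b + zy)y = (4.54 + 0.95×5.42)×5.42 = 52.51 m²; P = b + 2y√(1+z²) = 4.54 + 2×5.42×1.379 = 19.49 m. Hydraulic radius R = A/P = 52.51/19.49 = 2.694 m. Q_B = (1/0.016)·52.51·2.694^(2/3)·√0.0081 = 571.9 m³/s.
The larger discharge is 571.9 m³/s and the smaller is 29.7 m³/s; the ratio is 19.3.

19.3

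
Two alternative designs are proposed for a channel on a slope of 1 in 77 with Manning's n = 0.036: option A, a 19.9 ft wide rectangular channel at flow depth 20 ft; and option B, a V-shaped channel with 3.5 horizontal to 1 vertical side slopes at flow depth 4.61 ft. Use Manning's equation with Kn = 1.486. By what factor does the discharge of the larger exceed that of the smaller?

11.1

Channel A: Flow area A = b·y = 19.9 × 20 = 398 ft². Wetted perimeter P = b + 2y = 19.9 + 2×20 = 59.9 ft. Hydraulic radius R = A/P = 398/59.9 = 6.644 ft. Q_A = (1.486/0.036)·398·6.644^(2/3)·√0.01299 = 6617 ft³/s.
Channel B: For a triangular section with side slope z = 3.5: A = zy² = 3.5×4.61² = 74.38 ft²; P = 2y√(1+z²) = 2×4.61×3.64 = 33.56 ft. Hydraulic radius R = A/P = 74.38/33.56 = 2.216 ft. Q_B = (1.486/0.036)·74.38·2.216^(2/3)·√0.01299 = 594.8 ft³/s.
The larger discharge is 6617 ft³/s and the smaller is 594.8 ft³/s; the ratio is 11.1.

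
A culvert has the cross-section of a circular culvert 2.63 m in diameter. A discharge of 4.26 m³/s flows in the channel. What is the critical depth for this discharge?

y_c = 0.909 m

At critical depth, Q² T / (g A³) = 1, i.e. A³/T = Q²/g = 4.26²/9.81 = 1.85.
Try y = 0.993 m: A³/T = 2.597 — too large.
Try y = 0.7 m: A³/T = 0.6712 — too small.
Try y = 0.909 m: A³/T = 1.848 — close enough.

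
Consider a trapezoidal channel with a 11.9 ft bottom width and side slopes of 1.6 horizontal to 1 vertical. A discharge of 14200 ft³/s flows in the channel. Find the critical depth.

y_c = 18.4 ft

At critical depth, Q² T / (g A³) = 1, i.e. A³/T = Q²/g = 14200²/32.2 = 6262000.
Try y = 13.2 ft: A³/T = 1529000 — low.
Try y = 22.9 ft: A³/T = 16120000 — high.
Try y = 18.4 ft: A³/T = 6218000 — matches.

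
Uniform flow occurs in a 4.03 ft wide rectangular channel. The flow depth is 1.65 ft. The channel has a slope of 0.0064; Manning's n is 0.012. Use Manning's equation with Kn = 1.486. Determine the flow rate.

Flow area A = b·y = 4.03 × 1.65 = 6.649 ft². Wetted perimeter P = b + 2y = 4.03 + 2×1.65 = 7.33 ft.
Hydraulic radius R = A/P = 6.649/7.33 = 0.9072 ft.
Manning's equation: Q = (1.486/n) A R^(2/3) S^(1/2) = (1.486/0.012) × 6.649 × 0.9072^(2/3) × 0.0064^(1/2) = 61.7 ft³/s.

Q = 61.7 ft³/s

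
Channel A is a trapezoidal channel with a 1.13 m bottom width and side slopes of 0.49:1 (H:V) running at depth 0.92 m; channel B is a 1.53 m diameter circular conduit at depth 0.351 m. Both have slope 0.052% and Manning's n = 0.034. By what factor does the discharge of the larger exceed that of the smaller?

Channel A: With bottom width b = 1.13 m and side slope z = 0.49: A = (b + zy)y = (1.13 + 0.49×0.92)×0.92 = 1.454 m²; P = b + 2y√(1+z²) = 1.13 + 2×0.92×1.114 = 3.179 m. Hydraulic radius R = A/P = 1.454/3.179 = 0.4575 m. Q_A = (1/0.034)·1.454·0.4575^(2/3)·√0.00052 = 0.5791 m³/s.
Channel B: For a circular section of diameter D = 1.53 m at depth y = 0.351 m, the central angle is θ = 2 arccos(1 − 2y/D) = 1.998 rad. Then A = (D²/8)(θ − sin θ) = 0.3183 m² and P = Dθ/2 = 1.528 m. Hydraulic radius R = A/P = 0.3183/1.528 = 0.2083 m. Q_B = (1/0.034)·0.3183·0.2083^(2/3)·√0.00052 = 0.075 m³/s.
The larger discharge is 0.5791 m³/s and the smaller is 0.075 m³/s; the ratio is 7.72.

7.72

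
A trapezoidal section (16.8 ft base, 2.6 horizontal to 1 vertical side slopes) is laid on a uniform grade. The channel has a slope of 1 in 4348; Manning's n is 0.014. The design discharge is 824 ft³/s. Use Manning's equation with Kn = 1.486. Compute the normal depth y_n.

y_n = 6.2 ft

Manning's equation rearranged: A R^(2/3) = nQ / (1.486·√S) = 0.014 × 824 / (1.486 × √0.00023) = 511.9.
Try y = 7.75 ft: A R^(2/3) = 812 — high.
Try y = 4.85 ft: A R^(2/3) = 313.3 — low.
Try y = 6.2 ft: A R^(2/3) = 512.2 — matches.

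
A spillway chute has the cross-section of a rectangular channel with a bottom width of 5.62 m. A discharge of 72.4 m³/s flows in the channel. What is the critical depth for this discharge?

y_c = 2.57 m

For a rectangular channel, critical depth y_c = (q²/g)^(1/3) where q = Q/b = 72.4/5.62 = 12.88 m²/s.
So y_c = (12.88²/9.81)^(1/3) = 2.57 m.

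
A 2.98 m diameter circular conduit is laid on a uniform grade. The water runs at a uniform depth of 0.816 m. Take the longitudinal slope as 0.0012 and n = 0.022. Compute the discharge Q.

Q = 1.48 m³/s

For a circular section of diameter D = 2.98 m at depth y = 0.816 m, the central angle is θ = 2 arccos(1 − 2y/D) = 2.203 rad. Then A = (D²/8)(θ − sin θ) = 1.55 m² and P = Dθ/2 = 3.282 m.
Hydraulic radius R = A/P = 1.55/3.282 = 0.4721 m.
Manning's equation: Q = (1/n) A R^(2/3) S^(1/2) = (1/0.022) × 1.55 × 0.4721^(2/3) × 0.0012^(1/2) = 1.48 m³/s.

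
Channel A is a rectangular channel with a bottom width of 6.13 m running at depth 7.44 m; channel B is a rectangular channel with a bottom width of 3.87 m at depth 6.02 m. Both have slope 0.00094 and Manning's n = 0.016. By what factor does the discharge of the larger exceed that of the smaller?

Channel A: Flow area A = b·y = 6.13 × 7.44 = 45.61 m². Wetted perimeter P = b + 2y = 6.13 + 2×7.44 = 21.01 m. Hydraulic radius R = A/P = 45.61/21.01 = 2.171 m. Q_A = (1/0.016)·45.61·2.171^(2/3)·√0.00094 = 146.5 m³/s.
Channel B: Flow area A = b·y = 3.87 × 6.02 = 23.3 m². Wetted perimeter P = b + 2y = 3.87 + 2×6.02 = 15.91 m. Hydraulic radius R = A/P = 23.3/15.91 = 1.464 m. Q_B = (1/0.016)·23.3·1.464^(2/3)·√0.00094 = 57.57 m³/s.
The larger discharge is 146.5 m³/s and the smaller is 57.57 m³/s; the ratio is 2.55.

2.55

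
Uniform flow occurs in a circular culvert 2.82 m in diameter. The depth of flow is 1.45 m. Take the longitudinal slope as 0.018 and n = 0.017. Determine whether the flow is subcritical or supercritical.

For a circular section of diameter D = 2.82 m at depth y = 1.45 m, the central angle is θ = 2 arccos(1 − 2y/D) = 3.198 rad. Then A = (D²/8)(θ − sin θ) = 3.236 m² and P = Dθ/2 = 4.51 m.
Hydraulic radius R = A/P = 3.236/4.51 = 0.7175 m.
V = (1/n) R^(2/3) √S = (1/0.017) × 0.7175^(2/3) × √0.018 = 6.325 m/s. Hydraulic depth D_h = A/T = 3.236/2.819 = 1.148 m.
Froude number Fr = V/√(g·D_h) = 6.325/√(9.81×1.148) = 1.88, which is greater than 1, so the flow is supercritical.

supercritical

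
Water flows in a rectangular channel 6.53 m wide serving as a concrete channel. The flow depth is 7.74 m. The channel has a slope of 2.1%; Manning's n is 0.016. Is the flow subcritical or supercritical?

supercritical

Flow area A = b·y = 6.53 × 7.74 = 50.54 m². Wetted perimeter P = b + 2y = 6.53 + 2×7.74 = 22.01 m.
Hydraulic radius R = A/P = 50.54/22.01 = 2.296 m.
V = (1/n) R^(2/3) √S = (1/0.016) × 2.296^(2/3) × √0.021 = 15.76 m/s. Hydraulic depth D_h = A/T = 50.54/6.53 = 7.74 m.
Froude number Fr = V/√(g·D_h) = 15.76/√(9.81×7.74) = 1.81, which is greater than 1, so the flow is supercritical.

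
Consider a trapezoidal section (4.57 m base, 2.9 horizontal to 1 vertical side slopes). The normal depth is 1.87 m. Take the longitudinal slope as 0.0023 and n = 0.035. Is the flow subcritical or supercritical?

With bottom width b = 4.57 m and side slope z = 2.9: A = (b + zy)y = (4.57 + 2.9×1.87)×1.87 = 18.69 m²; P = b + 2y√(1+z²) = 4.57 + 2×1.87×3.068 = 16.04 m.
Hydraulic radius R = A/P = 18.69/16.04 = 1.165 m.
V = (1/n) R^(2/3) √S = (1/0.035) × 1.165^(2/3) × √0.0023 = 1.517 m/s. Hydraulic depth D_h = A/T = 18.69/15.42 = 1.212 m.
Froude number Fr = V/√(g·D_h) = 1.517/√(9.81×1.212) = 0.44, which is less than 1, so the flow is subcritical.

subcritical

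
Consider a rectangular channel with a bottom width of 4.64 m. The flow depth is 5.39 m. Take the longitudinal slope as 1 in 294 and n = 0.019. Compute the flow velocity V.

V = 4.24 m/s

Flow area A = b·y = 4.64 × 5.39 = 25.01 m². Wetted perimeter P = b + 2y = 4.64 + 2×5.39 = 15.42 m.
Hydraulic radius R = A/P = 25.01/15.42 = 1.622 m.
From Manning's equation, V = (1/n) R^(2/3) S^(1/2) = (1/0.019) × 1.622^(2/3) × 0.003401^(1/2) = 4.24 m/s.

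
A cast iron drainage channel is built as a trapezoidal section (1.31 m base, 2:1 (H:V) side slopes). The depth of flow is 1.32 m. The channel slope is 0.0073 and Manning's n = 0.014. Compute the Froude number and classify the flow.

supercritical

With bottom width b = 1.31 m and side slope z = 2: A = (b + zy)y = (1.31 + 2×1.32)×1.32 = 5.214 m²; P = b + 2y√(1+z²) = 1.31 + 2×1.32×2.236 = 7.213 m.
Hydraulic radius R = A/P = 5.214/7.213 = 0.7228 m.
V = (1/n) R^(2/3) √S = (1/0.014) × 0.7228^(2/3) × √0.0073 = 4.915 m/s. Hydraulic depth D_h = A/T = 5.214/6.59 = 0.7912 m.
Froude number Fr = V/√(g·D_h) = 4.915/√(9.81×0.7912) = 1.76, which is greater than 1, so the flow is supercritical.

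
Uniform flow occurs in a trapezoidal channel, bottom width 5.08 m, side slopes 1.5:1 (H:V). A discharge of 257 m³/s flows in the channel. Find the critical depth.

At critical depth, Q² T / (g A³) = 1, i.e. A³/T = Q²/g = 257²/9.81 = 6733.
Trying y = 3.79 m: A³/T = 4129 — too small.
Trying y = 5.38 m: A³/T = 16690 — too large.
Trying y = 4.29 m: A³/T = 6716 — matches.

y_c = 4.29 m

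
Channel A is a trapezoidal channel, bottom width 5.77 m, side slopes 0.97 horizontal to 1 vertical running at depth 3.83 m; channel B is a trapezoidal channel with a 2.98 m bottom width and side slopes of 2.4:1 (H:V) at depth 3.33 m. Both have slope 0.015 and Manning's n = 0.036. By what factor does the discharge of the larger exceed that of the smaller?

1.14

Channel A: With bottom width b = 5.77 m and side slope z = 0.97: A = (b + zy)y = (5.77 + 0.97×3.83)×3.83 = 36.33 m²; P = b + 2y√(1+z²) = 5.77 + 2×3.83×1.393 = 16.44 m. Hydraulic radius R = A/P = 36.33/16.44 = 2.21 m. Q_A = (1/0.036)·36.33·2.21^(2/3)·√0.015 = 209.7 m³/s.
Channel B: With bottom width b = 2.98 m and side slope z = 2.4: A = (b + zy)y = (2.98 + 2.4×3.33)×3.33 = 36.54 m²; P = b + 2y√(1+z²) = 2.98 + 2×3.33×2.6 = 20.3 m. Hydraulic radius R = A/P = 36.54/20.3 = 1.8 m. Q_B = (1/0.036)·36.54·1.8^(2/3)·√0.015 = 183.9 m³/s.
The larger discharge is 209.7 m³/s and the smaller is 183.9 m³/s; the ratio is 1.14.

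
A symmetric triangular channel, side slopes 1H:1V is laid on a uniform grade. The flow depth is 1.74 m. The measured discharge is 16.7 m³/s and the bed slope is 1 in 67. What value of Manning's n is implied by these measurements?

For a triangular section with side slope z = 1: A = zy² = 1×1.74² = 3.028 m²; P = 2y√(1+z²) = 2×1.74×1.414 = 4.921 m.
Hydraulic radius R = A/P = 3.028/4.921 = 0.6152 m.
Rearranging Manning's equation: n = (1/Q) A R^(2/3) S^(1/2) = (1/16.7) × 3.028 × 0.6152^(2/3) × √0.01493 = 0.016.

n = 0.016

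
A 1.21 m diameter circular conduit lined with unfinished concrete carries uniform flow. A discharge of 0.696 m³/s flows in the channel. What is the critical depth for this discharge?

At critical depth, Q² T / (g A³) = 1, i.e. A³/T = Q²/g = 0.696²/9.81 = 0.04938.
Try y = 0.384 m: A³/T = 0.02738 — short.
Try y = 0.558 m: A³/T = 0.1153 — over.
Try y = 0.447 m: A³/T = 0.04923 — matches.

y_c = 0.447 m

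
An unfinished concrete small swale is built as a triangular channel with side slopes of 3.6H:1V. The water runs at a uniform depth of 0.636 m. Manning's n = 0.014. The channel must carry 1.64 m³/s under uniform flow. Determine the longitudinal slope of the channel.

S = 0.0012

For a triangular section with side slope z = 3.6: A = zy² = 3.6×0.636² = 1.456 m²; P = 2y√(1+z²) = 2×0.636×3.736 = 4.753 m.
Hydraulic radius R = A/P = 1.456/4.753 = 0.3064 m.
From Manning's equation, S = [nQ / (1 A R^(2/3))]² = [0.014 × 1.64 / (1 × 1.456 × 0.3064^(2/3))]² = 0.0012.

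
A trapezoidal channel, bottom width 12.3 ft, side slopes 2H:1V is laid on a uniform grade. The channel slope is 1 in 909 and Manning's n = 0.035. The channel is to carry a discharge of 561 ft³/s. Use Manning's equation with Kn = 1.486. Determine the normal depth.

Manning's equation rearranged: A R^(2/3) = nQ / (1.486·√S) = 0.035 × 561 / (1.486 × √0.0011) = 398.4.
Try y = 6.97 ft: A R^(2/3) = 476.6 — high.
Try y = 4.66 ft: A R^(2/3) = 211.4 — low.
Try y = 6.39 ft: A R^(2/3) = 398.5 — matches.

y_n = 6.39 ft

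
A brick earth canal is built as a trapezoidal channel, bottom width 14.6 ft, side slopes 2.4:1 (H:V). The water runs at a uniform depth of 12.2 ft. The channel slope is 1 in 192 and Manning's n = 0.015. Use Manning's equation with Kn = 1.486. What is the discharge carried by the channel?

Q = 13800 ft³/s

With bottom width b = 14.6 ft and side slope z = 2.4: A = (b + zy)y = (14.6 + 2.4×12.2)×12.2 = 535.3 ft²; P = b + 2y√(1+z²) = 14.6 + 2×12.2×2.6 = 78.04 ft.
Hydraulic radius R = A/P = 535.3/78.04 = 6.86 ft.
Manning's equation: Q = (1.486/n) A R^(2/3) S^(1/2) = (1.486/0.015) × 535.3 × 6.86^(2/3) × 0.005208^(1/2) = 13800 ft³/s.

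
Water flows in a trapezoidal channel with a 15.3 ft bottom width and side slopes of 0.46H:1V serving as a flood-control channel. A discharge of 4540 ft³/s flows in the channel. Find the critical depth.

At critical depth, Q² T / (g A³) = 1, i.e. A³/T = Q²/g = 4540²/32.2 = 640100.
Try y = 8.58 ft: A³/T = 194200 — low.
Try y = 14.9 ft: A³/T = 1240000 — high.
Try y = 12.3 ft: A³/T = 643600 — close enough.

y_c = 12.3 ft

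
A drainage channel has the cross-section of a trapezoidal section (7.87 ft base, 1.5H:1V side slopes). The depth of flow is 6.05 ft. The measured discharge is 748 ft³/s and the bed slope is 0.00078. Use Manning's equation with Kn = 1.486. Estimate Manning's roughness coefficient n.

With bottom width b = 7.87 ft and side slope z = 1.5: A = (b + zy)y = (7.87 + 1.5×6.05)×6.05 = 102.5 ft²; P = b + 2y√(1+z²) = 7.87 + 2×6.05×1.803 = 29.68 ft.
Hydraulic radius R = A/P = 102.5/29.68 = 3.454 ft.
Rearranging Manning's equation: n = (1.486/Q) A R^(2/3) S^(1/2) = (1.486/748) × 102.5 × 3.454^(2/3) × √0.00078 = 0.013.

n = 0.013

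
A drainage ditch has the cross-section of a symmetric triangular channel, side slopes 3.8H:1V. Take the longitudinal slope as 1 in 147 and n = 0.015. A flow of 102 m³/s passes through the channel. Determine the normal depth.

Manning's equation rearranged: A R^(2/3) = nQ / (1·√S) = 0.015 × 102 / (√0.006803) = 18.55.
Try y = 2.53 m: A R^(2/3) = 27.82 — too large.
Try y = 2.17 m: A R^(2/3) = 18.48 — close enough.

y_n = 2.17 m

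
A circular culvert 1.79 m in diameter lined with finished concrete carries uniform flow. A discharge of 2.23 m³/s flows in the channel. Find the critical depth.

At critical depth, Q² T / (g A³) = 1, i.e. A³/T = Q²/g = 2.23²/9.81 = 0.5069.
Trying y = 0.626 m: A³/T = 0.2824 — low.
Trying y = 0.912 m: A³/T = 1.196 — high.
Trying y = 0.729 m: A³/T = 0.5074 — matches.

y_c = 0.729 m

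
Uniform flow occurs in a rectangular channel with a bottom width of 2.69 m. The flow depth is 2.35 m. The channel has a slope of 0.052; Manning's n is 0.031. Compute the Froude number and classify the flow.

supercritical

Flow area A = b·y = 2.69 × 2.35 = 6.322 m². Wetted perimeter P = b + 2y = 2.69 + 2×2.35 = 7.39 m.
Hydraulic radius R = A/P = 6.322/7.39 = 0.8554 m.
V = (1/n) R^(2/3) √S = (1/0.031) × 0.8554^(2/3) × √0.052 = 6.629 m/s. Hydraulic depth D_h = A/T = 6.322/2.69 = 2.35 m.
Froude number Fr = V/√(g·D_h) = 6.629/√(9.81×2.35) = 1.38, which is greater than 1, so the flow is supercritical.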